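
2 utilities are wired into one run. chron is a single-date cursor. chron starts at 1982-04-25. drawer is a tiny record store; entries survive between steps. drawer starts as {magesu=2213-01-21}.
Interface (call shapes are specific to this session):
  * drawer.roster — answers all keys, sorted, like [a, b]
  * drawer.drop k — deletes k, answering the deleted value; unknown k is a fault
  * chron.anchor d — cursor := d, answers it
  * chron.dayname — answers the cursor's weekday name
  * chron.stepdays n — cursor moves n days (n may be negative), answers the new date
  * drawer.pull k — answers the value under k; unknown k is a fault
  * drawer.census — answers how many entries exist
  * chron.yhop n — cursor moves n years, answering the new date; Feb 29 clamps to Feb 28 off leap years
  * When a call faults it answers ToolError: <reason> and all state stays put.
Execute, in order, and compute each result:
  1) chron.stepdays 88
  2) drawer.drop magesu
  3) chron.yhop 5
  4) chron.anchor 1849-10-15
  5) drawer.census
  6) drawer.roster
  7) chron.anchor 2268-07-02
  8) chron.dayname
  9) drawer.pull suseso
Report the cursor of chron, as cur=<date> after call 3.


Answer: cur=1987-07-22

Derivation:
I use stepdays(n='88'): 1982-07-22.
I call drop(k='magesu'): 2213-01-21.
Now I run yhop(n='5'), yielding 1987-07-22.
I invoke anchor(d='1849-10-15'), and observe 1849-10-15.
Then census(), and observe 0.
I call roster(), → [].
Invoking anchor(d='2268-07-02'), giving 2268-07-02.
Invoking dayname(), and get Thursday.
Calling pull(k='suseso'), and observe ToolError: no such key suseso.


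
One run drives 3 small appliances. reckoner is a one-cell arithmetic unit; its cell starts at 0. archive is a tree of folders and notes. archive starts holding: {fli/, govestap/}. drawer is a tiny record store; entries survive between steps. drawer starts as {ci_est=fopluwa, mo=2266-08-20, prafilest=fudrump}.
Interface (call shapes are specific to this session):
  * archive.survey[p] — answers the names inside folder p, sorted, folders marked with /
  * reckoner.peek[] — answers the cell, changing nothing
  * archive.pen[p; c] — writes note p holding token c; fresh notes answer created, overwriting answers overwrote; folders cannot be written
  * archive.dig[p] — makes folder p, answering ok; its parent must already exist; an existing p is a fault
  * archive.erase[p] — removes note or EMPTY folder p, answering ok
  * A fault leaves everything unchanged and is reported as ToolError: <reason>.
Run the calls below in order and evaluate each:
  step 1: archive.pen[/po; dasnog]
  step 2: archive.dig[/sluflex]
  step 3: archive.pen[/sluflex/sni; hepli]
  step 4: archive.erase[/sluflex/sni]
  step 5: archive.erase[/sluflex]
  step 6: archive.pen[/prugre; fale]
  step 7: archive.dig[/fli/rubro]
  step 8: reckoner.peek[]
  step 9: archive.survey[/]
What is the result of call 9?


I call pen on p=/po, c=dasnog, which returns created.
I invoke dig on p=/sluflex, and get ok.
Then pen on p=/sluflex/sni, c=hepli, which returns created.
I call erase on p=/sluflex/sni, and observe ok.
I call erase on p=/sluflex, and see ok.
Invoking pen on p=/prugre, c=fale, which returns created.
I run dig on p=/fli/rubro, giving ok.
Using peek(): 0.
Next I call survey on p=/, — result: [fli/, govestap/, po, prugre].

Answer: [fli/, govestap/, po, prugre]


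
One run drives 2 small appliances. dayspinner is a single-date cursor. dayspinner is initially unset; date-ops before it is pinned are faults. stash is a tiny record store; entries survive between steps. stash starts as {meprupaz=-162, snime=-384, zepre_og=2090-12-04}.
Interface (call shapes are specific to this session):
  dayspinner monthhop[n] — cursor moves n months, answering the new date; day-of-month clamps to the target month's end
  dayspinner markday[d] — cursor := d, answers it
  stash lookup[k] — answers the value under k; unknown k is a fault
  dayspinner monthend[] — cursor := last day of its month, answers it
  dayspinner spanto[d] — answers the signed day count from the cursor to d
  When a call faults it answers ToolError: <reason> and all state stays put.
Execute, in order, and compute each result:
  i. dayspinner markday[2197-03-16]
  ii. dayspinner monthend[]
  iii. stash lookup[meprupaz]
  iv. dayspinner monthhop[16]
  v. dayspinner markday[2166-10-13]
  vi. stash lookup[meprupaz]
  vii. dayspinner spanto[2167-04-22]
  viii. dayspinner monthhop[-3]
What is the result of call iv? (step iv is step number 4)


Next I call dayspinner markday(d: 2197-03-16), which returns 2197-03-16.
I invoke dayspinner monthend(), yielding 2197-03-31.
Calling stash lookup(k: meprupaz), which returns -162.
I use dayspinner monthhop(n: 16), and observe 2198-07-31.
Then dayspinner markday(d: 2166-10-13), and get 2166-10-13.
I run stash lookup(k: meprupaz), and see -162.
I invoke dayspinner spanto(d: 2167-04-22): 191.
Invoking dayspinner monthhop(n: -3), and see 2166-07-13.

Answer: 2198-07-31


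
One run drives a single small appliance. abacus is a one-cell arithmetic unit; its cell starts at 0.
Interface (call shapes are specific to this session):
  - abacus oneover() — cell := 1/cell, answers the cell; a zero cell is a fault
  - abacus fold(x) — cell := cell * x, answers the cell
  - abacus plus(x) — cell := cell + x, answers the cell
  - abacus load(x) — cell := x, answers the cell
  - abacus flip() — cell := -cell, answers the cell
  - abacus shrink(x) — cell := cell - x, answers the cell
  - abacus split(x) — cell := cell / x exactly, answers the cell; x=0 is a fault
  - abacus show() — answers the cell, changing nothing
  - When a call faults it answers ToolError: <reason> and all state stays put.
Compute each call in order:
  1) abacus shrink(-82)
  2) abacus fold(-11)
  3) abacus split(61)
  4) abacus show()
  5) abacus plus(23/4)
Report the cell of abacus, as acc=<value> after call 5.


Answer: acc=-2205/244

Derivation:
Step: abacus shrink[x→-82]
Result: 82
Step: abacus fold[x→-11]
Result: -902
Step: abacus split[x→61]
Result: -902/61
Step: abacus show[]
Result: -902/61
Step: abacus plus[x→23/4]
Result: -2205/244


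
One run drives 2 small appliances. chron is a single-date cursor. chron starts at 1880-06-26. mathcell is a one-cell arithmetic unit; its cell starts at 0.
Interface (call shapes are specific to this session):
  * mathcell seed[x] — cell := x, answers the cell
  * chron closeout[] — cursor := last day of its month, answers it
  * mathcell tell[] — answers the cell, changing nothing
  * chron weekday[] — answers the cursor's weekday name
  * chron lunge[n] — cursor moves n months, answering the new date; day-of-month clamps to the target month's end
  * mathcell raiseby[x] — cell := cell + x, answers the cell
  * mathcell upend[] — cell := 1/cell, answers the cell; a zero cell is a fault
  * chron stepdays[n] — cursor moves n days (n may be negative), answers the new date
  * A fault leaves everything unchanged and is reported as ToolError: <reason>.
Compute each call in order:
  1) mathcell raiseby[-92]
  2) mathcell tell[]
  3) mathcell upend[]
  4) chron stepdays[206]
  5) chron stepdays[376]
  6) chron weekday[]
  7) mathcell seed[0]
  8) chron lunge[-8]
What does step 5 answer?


Answer: 1882-01-29

Derivation:
Now I run mathcell raiseby using -92, → -92.
Then mathcell tell(): -92.
I use mathcell upend(), which returns -1/92.
Invoking chron stepdays using 206, and observe 1881-01-18.
Using chron stepdays using 376, giving 1882-01-29.
Then chron weekday, — result: Sunday.
Now I run mathcell seed using 0, and see 0.
I use chron lunge using -8, which returns 1881-05-29.


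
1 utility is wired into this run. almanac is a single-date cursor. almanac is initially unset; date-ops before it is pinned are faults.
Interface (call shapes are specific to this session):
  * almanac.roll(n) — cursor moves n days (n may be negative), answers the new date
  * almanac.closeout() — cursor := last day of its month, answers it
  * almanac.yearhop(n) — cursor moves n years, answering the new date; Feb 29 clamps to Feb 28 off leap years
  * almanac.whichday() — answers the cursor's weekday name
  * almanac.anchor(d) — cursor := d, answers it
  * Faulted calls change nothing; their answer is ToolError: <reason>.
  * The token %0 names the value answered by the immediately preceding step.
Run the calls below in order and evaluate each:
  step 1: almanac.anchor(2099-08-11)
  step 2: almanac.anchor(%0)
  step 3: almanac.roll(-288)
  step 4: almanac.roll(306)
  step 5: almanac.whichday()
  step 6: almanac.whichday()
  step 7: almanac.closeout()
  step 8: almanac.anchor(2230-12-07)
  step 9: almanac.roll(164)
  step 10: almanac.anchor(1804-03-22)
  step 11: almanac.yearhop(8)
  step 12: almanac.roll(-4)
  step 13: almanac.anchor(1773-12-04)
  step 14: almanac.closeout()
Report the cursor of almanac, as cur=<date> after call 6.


# almanac.anchor(2099-08-11) ~> 2099-08-11
# almanac.anchor(%0) ~> 2099-08-11
# almanac.roll(-288) ~> 2098-10-27
# almanac.roll(306) ~> 2099-08-29
# almanac.whichday() ~> Saturday
# almanac.whichday() ~> Saturday
# almanac.closeout() ~> 2099-08-31
# almanac.anchor(2230-12-07) ~> 2230-12-07
# almanac.roll(164) ~> 2231-05-20
# almanac.anchor(1804-03-22) ~> 1804-03-22
# almanac.yearhop(8) ~> 1812-03-22
# almanac.roll(-4) ~> 1812-03-18
# almanac.anchor(1773-12-04) ~> 1773-12-04
# almanac.closeout() ~> 1773-12-31

Answer: cur=2099-08-29


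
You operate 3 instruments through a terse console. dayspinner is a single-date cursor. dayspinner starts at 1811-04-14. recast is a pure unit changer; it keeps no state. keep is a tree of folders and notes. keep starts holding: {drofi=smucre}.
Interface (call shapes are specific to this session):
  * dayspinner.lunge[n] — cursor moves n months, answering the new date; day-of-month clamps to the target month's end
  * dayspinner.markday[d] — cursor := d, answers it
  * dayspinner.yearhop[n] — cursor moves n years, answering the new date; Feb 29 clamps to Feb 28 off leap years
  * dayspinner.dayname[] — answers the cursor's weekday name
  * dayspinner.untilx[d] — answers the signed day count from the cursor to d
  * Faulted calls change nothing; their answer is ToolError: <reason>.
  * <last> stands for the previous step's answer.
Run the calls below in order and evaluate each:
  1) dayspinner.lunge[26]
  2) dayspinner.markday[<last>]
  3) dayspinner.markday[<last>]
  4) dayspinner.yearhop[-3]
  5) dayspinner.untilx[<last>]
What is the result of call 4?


I call dayspinner.lunge(n→26), yielding 1813-06-14.
Then dayspinner.markday(d→<last>), and get 1813-06-14.
Invoking dayspinner.markday(d→<last>), and observe 1813-06-14.
I use dayspinner.yearhop(n→-3): 1810-06-14.
I try dayspinner.untilx(d→<last>): 0.

Answer: 1810-06-14


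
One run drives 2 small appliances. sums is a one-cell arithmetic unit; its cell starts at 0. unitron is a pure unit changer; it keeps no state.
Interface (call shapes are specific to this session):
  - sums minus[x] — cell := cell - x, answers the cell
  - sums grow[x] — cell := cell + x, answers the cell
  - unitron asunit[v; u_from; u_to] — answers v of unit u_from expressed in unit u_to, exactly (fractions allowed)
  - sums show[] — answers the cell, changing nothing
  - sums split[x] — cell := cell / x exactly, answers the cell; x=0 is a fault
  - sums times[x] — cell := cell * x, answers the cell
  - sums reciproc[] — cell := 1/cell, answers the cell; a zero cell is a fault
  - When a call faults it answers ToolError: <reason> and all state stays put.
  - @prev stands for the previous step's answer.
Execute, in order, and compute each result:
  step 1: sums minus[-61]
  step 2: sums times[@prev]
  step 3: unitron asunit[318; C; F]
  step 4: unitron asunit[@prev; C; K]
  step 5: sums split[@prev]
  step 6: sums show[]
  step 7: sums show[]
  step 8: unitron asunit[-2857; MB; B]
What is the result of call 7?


Answer: 74420/17551

Derivation:
[in] sums minus x='-61'
:: 61
[in] sums times x='@prev'
:: 3721
[in] unitron asunit v='318' u_from='C' u_to='F'
:: 3022/5
[in] unitron asunit v='@prev' u_from='C' u_to='K'
:: 17551/20
[in] sums split x='@prev'
:: 74420/17551
[in] sums show
:: 74420/17551
[in] sums show
:: 74420/17551
[in] unitron asunit v='-2857' u_from='MB' u_to='B'
:: -2857000000


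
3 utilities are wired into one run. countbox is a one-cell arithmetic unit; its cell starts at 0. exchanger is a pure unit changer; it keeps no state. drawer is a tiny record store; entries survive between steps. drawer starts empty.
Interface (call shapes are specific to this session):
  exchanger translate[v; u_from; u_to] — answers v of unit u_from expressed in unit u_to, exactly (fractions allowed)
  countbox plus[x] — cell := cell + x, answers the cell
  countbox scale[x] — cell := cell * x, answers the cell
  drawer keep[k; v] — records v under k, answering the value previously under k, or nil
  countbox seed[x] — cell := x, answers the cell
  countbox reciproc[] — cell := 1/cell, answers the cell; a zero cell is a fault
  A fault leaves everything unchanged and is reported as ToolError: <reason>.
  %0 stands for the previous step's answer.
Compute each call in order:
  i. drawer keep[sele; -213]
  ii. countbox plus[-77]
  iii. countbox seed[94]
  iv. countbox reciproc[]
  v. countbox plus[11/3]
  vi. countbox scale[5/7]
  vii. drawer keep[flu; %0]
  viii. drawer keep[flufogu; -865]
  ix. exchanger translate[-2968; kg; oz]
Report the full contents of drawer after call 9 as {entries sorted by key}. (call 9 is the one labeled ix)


CALL drawer keep[k=sele; v=-213]
RET  nil
CALL countbox plus[x=-77]
RET  -77
CALL countbox seed[x=94]
RET  94
CALL countbox reciproc[]
RET  1/94
CALL countbox plus[x=11/3]
RET  1037/282
CALL countbox scale[x=5/7]
RET  5185/1974
CALL drawer keep[k=flu; v=%0]
RET  nil
CALL drawer keep[k=flufogu; v=-865]
RET  nil
CALL exchanger translate[v=-2968; u_from=kg; u_to=oz]
RET  -678400000000/6479891

Answer: {flu=5185/1974, flufogu=-865, sele=-213}


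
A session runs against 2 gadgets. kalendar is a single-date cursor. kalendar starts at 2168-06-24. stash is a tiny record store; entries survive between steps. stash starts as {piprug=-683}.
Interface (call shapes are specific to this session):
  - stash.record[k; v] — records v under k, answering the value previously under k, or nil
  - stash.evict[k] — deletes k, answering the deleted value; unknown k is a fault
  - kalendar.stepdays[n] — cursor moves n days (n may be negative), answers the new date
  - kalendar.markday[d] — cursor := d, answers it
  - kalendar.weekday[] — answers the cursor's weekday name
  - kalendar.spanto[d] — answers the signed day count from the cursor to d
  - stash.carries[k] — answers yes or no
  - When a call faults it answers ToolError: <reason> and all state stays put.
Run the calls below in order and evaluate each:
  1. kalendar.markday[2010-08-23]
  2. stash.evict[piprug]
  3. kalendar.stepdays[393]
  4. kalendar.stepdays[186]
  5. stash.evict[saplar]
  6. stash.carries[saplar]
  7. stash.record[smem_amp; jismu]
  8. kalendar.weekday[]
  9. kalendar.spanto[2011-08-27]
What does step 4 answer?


==> kalendar.markday(d: 2010-08-23)
<== 2010-08-23
==> stash.evict(k: piprug)
<== -683
==> kalendar.stepdays(n: 393)
<== 2011-09-20
==> kalendar.stepdays(n: 186)
<== 2012-03-24
==> stash.evict(k: saplar)
<== ToolError: no such key saplar
==> stash.carries(k: saplar)
<== no
==> stash.record(k: smem_amp, v: jismu)
<== nil
==> kalendar.weekday()
<== Saturday
==> kalendar.spanto(d: 2011-08-27)
<== -210

Answer: 2012-03-24


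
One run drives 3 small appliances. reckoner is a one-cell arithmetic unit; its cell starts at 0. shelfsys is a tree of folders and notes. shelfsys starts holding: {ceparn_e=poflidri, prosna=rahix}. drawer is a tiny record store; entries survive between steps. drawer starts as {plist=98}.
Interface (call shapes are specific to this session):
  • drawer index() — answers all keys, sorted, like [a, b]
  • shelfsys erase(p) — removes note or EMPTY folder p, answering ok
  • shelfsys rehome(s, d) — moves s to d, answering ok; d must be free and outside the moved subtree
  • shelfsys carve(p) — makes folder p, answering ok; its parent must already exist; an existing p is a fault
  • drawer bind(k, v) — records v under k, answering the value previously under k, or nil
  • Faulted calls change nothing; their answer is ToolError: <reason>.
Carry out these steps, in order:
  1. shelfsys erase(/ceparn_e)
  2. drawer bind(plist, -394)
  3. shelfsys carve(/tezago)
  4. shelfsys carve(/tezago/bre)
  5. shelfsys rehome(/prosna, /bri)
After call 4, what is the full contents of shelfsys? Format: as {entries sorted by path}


Answer: {prosna=rahix, tezago/, tezago/bre/}

Derivation:
==> shelfsys erase(p=/ceparn_e)
<== ok
==> drawer bind(k=plist, v=-394)
<== 98
==> shelfsys carve(p=/tezago)
<== ok
==> shelfsys carve(p=/tezago/bre)
<== ok
==> shelfsys rehome(s=/prosna, d=/bri)
<== ok


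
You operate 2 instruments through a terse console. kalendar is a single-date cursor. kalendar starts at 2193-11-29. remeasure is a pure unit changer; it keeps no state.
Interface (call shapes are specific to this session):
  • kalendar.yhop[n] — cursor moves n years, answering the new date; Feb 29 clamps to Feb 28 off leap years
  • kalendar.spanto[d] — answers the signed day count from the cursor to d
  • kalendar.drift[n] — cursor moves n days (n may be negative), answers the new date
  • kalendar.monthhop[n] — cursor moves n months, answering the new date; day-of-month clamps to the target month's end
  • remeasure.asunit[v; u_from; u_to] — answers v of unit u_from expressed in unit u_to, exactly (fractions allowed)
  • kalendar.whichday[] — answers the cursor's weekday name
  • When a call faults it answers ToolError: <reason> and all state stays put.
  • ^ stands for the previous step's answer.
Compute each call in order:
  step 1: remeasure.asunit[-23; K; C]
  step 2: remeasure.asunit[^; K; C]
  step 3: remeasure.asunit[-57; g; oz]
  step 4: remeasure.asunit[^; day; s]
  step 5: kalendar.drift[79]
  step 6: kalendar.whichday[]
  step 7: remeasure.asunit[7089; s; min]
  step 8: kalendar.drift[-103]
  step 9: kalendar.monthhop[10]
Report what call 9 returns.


Invoking remeasure.asunit(v→-23, u_from→K, u_to→C), which returns -5923/20.
I invoke remeasure.asunit(v→^, u_from→K, u_to→C), and observe -5693/10.
Invoking remeasure.asunit(v→-57, u_from→g, u_to→oz): -91200000/45359237.
I use remeasure.asunit(v→^, u_from→day, u_to→s), → -7879680000000/45359237.
I invoke kalendar.drift(n→79), → 2194-02-16.
I invoke kalendar.whichday, and observe Sunday.
Next I call remeasure.asunit(v→7089, u_from→s, u_to→min), → 2363/20.
Then kalendar.drift(n→-103), and see 2193-11-05.
Then kalendar.monthhop(n→10), which returns 2194-09-05.

Answer: 2194-09-05


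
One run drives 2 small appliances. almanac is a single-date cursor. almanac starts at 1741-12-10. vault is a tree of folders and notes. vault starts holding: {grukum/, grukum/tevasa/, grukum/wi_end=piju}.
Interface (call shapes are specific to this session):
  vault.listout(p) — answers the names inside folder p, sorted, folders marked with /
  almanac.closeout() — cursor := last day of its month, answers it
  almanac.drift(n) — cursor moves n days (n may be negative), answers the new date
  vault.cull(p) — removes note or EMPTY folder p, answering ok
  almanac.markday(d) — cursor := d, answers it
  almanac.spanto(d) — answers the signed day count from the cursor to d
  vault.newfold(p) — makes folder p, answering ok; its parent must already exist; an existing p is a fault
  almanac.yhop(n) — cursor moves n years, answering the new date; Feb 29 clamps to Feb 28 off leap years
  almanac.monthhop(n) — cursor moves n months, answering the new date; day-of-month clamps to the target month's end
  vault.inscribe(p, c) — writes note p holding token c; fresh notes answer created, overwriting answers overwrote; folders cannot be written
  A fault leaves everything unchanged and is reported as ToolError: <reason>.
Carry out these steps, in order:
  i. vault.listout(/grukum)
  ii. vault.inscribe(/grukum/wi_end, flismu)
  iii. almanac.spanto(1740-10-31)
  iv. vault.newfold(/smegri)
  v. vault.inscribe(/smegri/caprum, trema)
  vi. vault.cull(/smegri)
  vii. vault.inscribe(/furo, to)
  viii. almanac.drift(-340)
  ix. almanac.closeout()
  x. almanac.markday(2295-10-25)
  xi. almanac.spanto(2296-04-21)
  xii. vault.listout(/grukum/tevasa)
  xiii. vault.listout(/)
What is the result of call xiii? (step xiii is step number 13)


Answer: [furo, grukum/, smegri/]

Derivation:
→ listout(p='/grukum')
← [tevasa/, wi_end]
→ inscribe(p='/grukum/wi_end', c='flismu')
← overwrote
→ spanto(d='1740-10-31')
← -405
→ newfold(p='/smegri')
← ok
→ inscribe(p='/smegri/caprum', c='trema')
← created
→ cull(p='/smegri')
← ToolError: not empty
→ inscribe(p='/furo', c='to')
← created
→ drift(n='-340')
← 1741-01-04
→ closeout()
← 1741-01-31
→ markday(d='2295-10-25')
← 2295-10-25
→ spanto(d='2296-04-21')
← 179
→ listout(p='/grukum/tevasa')
← []
→ listout(p='/')
← [furo, grukum/, smegri/]


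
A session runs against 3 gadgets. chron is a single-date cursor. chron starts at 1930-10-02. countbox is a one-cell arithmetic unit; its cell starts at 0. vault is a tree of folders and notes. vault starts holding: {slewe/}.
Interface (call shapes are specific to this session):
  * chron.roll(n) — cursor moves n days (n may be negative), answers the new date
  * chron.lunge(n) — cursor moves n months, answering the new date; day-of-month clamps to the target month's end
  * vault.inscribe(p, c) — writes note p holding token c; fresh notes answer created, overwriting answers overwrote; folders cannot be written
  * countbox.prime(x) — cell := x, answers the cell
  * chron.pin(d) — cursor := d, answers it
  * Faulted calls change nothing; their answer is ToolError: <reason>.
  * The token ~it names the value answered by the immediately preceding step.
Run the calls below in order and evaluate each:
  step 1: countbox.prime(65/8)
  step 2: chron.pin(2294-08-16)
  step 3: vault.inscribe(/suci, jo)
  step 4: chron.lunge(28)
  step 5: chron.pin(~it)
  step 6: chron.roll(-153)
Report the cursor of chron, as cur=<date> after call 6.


Answer: cur=2296-07-16

Derivation:
# 1. prime(x=65/8) -> 65/8
# 2. pin(d=2294-08-16) -> 2294-08-16
# 3. inscribe(p=/suci, c=jo) -> created
# 4. lunge(n=28) -> 2296-12-16
# 5. pin(d=~it) -> 2296-12-16
# 6. roll(n=-153) -> 2296-07-16


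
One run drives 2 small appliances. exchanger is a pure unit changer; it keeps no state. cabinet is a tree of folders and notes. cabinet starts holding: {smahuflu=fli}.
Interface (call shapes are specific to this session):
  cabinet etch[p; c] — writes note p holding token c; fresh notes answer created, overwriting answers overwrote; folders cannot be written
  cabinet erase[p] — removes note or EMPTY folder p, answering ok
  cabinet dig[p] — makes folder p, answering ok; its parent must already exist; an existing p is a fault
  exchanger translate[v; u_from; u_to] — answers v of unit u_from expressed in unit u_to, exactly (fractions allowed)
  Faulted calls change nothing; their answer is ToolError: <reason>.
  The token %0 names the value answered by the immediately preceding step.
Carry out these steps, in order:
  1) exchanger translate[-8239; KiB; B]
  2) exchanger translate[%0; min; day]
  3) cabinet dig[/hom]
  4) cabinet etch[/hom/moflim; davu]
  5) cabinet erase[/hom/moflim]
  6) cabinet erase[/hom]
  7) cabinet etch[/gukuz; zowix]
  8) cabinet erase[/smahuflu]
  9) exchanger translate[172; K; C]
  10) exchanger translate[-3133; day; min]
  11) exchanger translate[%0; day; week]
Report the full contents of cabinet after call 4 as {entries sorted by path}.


Answer: {hom/, hom/moflim=davu, smahuflu=fli}

Derivation:
>> exchanger translate(v→-8239, u_from→KiB, u_to→B)
<< -8436736
>> exchanger translate(v→%0, u_from→min, u_to→day)
<< -263648/45
>> cabinet dig(p→/hom)
<< ok
>> cabinet etch(p→/hom/moflim, c→davu)
<< created
>> cabinet erase(p→/hom/moflim)
<< ok
>> cabinet erase(p→/hom)
<< ok
>> cabinet etch(p→/gukuz, c→zowix)
<< created
>> cabinet erase(p→/smahuflu)
<< ok
>> exchanger translate(v→172, u_from→K, u_to→C)
<< -2023/20
>> exchanger translate(v→-3133, u_from→day, u_to→min)
<< -4511520
>> exchanger translate(v→%0, u_from→day, u_to→week)
<< -4511520/7


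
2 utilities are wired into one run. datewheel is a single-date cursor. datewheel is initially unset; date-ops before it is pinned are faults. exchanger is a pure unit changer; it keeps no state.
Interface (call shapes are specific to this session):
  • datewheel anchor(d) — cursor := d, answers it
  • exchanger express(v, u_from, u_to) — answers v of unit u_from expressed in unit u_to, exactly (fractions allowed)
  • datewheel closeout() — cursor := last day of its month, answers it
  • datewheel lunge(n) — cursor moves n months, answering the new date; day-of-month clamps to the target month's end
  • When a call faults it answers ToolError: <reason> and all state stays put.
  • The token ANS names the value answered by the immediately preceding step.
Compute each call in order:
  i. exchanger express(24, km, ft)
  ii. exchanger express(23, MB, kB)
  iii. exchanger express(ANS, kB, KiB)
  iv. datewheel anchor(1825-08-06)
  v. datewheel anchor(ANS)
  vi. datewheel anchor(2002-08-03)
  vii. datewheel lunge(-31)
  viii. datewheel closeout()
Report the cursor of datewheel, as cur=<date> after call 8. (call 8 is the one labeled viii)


Answer: cur=2000-01-31

Derivation:
Step: exchanger express[v: 24; u_from: km; u_to: ft]
Result: 10000000/127
Step: exchanger express[v: 23; u_from: MB; u_to: kB]
Result: 23000
Step: exchanger express[v: ANS; u_from: kB; u_to: KiB]
Result: 359375/16
Step: datewheel anchor[d: 1825-08-06]
Result: 1825-08-06
Step: datewheel anchor[d: ANS]
Result: 1825-08-06
Step: datewheel anchor[d: 2002-08-03]
Result: 2002-08-03
Step: datewheel lunge[n: -31]
Result: 2000-01-03
Step: datewheel closeout[]
Result: 2000-01-31


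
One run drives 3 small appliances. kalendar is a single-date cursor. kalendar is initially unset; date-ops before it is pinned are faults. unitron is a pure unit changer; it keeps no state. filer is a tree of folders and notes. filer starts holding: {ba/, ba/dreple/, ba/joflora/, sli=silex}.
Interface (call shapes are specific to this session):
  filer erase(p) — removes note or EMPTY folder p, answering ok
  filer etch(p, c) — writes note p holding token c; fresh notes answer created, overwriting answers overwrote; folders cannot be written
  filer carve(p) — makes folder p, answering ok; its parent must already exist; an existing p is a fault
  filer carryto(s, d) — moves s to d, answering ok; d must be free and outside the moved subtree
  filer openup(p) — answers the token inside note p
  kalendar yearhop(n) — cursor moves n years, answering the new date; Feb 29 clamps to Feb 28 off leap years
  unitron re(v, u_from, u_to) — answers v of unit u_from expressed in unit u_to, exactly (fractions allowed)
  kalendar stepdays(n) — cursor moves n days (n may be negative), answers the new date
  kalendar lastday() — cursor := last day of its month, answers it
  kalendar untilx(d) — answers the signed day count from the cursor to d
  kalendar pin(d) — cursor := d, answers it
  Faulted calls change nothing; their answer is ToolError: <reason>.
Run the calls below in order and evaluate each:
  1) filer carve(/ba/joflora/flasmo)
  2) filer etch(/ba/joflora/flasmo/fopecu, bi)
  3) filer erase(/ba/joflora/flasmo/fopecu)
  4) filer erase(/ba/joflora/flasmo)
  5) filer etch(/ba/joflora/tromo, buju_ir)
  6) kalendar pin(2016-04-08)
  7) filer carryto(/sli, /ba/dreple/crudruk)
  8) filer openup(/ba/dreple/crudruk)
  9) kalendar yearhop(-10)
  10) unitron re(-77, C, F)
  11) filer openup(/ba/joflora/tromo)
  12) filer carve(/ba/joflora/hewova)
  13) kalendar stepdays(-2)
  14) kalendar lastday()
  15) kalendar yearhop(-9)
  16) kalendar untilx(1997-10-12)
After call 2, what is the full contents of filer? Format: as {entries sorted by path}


Answer: {ba/, ba/dreple/, ba/joflora/, ba/joflora/flasmo/, ba/joflora/flasmo/fopecu=bi, sli=silex}

Derivation:
;; filer carve(p=/ba/joflora/flasmo) => ok
;; filer etch(p=/ba/joflora/flasmo/fopecu, c=bi) => created
;; filer erase(p=/ba/joflora/flasmo/fopecu) => ok
;; filer erase(p=/ba/joflora/flasmo) => ok
;; filer etch(p=/ba/joflora/tromo, c=buju_ir) => created
;; kalendar pin(d=2016-04-08) => 2016-04-08
;; filer carryto(s=/sli, d=/ba/dreple/crudruk) => ok
;; filer openup(p=/ba/dreple/crudruk) => silex
;; kalendar yearhop(n=-10) => 2006-04-08
;; unitron re(v=-77, u_from=C, u_to=F) => -533/5
;; filer openup(p=/ba/joflora/tromo) => buju_ir
;; filer carve(p=/ba/joflora/hewova) => ok
;; kalendar stepdays(n=-2) => 2006-04-06
;; kalendar lastday() => 2006-04-30
;; kalendar yearhop(n=-9) => 1997-04-30
;; kalendar untilx(d=1997-10-12) => 165


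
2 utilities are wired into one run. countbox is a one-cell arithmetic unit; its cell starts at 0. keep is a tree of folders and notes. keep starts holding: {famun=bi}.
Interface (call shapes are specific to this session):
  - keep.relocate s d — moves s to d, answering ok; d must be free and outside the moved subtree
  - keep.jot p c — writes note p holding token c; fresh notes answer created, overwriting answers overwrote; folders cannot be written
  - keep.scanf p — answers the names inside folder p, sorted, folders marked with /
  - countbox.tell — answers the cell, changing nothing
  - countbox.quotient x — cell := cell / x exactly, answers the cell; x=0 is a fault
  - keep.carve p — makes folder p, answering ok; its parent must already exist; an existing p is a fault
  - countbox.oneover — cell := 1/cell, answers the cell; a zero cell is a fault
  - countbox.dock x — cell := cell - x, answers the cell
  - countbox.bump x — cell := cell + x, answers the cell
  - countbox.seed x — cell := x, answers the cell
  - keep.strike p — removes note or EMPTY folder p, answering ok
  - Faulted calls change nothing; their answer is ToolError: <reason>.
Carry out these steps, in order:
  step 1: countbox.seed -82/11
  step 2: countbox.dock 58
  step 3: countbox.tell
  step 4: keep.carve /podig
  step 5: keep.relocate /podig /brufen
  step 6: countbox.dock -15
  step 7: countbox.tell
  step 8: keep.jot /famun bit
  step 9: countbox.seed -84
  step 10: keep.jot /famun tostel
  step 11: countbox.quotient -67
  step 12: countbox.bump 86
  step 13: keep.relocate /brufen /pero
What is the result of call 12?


Answer: 5846/67

Derivation:
Then seed on -82/11, → -82/11.
Then dock on 58, and see -720/11.
Next I call tell(), which returns -720/11.
Then carve on /podig, → ok.
I try relocate on /podig, /brufen, which returns ok.
Invoking dock on -15: -555/11.
Now I run tell(), yielding -555/11.
I call jot on /famun, bit, yielding overwrote.
Next I call seed on -84, giving -84.
Invoking jot on /famun, tostel: overwrote.
Invoking quotient on -67, — result: 84/67.
I call bump on 86, giving 5846/67.
I call relocate on /brufen, /pero, → ok.


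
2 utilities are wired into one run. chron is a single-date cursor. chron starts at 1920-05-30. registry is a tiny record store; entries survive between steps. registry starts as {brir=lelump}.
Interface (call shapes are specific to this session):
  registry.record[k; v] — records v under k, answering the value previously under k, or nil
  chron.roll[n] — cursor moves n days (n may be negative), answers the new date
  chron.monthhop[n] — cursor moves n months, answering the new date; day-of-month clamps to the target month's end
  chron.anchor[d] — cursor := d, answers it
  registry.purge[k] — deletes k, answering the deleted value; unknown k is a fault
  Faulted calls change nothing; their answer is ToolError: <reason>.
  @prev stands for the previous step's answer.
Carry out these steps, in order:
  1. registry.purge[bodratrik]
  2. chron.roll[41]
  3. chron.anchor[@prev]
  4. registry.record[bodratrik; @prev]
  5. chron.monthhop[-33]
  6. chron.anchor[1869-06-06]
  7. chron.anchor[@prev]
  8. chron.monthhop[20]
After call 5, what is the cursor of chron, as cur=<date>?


% registry.purge k→bodratrik
  ToolError: no such key bodratrik
% chron.roll n→41
  1920-07-10
% chron.anchor d→@prev
  1920-07-10
% registry.record k→bodratrik v→@prev
  nil
% chron.monthhop n→-33
  1917-10-10
% chron.anchor d→1869-06-06
  1869-06-06
% chron.anchor d→@prev
  1869-06-06
% chron.monthhop n→20
  1871-02-06

Answer: cur=1917-10-10


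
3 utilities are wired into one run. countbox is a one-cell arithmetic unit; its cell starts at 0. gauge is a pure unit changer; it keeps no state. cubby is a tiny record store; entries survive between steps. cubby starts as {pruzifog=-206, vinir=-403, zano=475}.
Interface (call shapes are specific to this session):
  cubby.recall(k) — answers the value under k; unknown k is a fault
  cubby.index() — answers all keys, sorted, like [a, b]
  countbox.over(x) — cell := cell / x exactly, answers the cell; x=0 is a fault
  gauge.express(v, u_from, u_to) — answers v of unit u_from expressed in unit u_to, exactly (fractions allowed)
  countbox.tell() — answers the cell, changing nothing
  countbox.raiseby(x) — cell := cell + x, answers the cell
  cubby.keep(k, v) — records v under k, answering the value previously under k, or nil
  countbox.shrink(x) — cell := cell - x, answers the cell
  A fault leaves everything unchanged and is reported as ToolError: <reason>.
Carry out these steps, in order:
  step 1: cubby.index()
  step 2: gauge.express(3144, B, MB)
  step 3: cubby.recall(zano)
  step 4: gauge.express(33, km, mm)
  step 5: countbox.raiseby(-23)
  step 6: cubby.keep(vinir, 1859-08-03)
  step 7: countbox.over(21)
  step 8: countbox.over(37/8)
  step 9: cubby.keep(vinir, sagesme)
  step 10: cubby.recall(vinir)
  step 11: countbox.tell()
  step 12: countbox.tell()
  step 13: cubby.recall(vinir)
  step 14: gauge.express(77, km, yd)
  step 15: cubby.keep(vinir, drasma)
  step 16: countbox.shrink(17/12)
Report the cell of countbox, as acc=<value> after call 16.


% index() ~> [pruzifog, vinir, zano]
% express(v→3144, u_from→B, u_to→MB) ~> 393/125000
% recall(k→zano) ~> 475
% express(v→33, u_from→km, u_to→mm) ~> 33000000
% raiseby(x→-23) ~> -23
% keep(k→vinir, v→1859-08-03) ~> -403
% over(x→21) ~> -23/21
% over(x→37/8) ~> -184/777
% keep(k→vinir, v→sagesme) ~> 1859-08-03
% recall(k→vinir) ~> sagesme
% tell() ~> -184/777
% tell() ~> -184/777
% recall(k→vinir) ~> sagesme
% express(v→77, u_from→km, u_to→yd) ~> 96250000/1143
% keep(k→vinir, v→drasma) ~> sagesme
% shrink(x→17/12) ~> -1713/1036

Answer: acc=-1713/1036


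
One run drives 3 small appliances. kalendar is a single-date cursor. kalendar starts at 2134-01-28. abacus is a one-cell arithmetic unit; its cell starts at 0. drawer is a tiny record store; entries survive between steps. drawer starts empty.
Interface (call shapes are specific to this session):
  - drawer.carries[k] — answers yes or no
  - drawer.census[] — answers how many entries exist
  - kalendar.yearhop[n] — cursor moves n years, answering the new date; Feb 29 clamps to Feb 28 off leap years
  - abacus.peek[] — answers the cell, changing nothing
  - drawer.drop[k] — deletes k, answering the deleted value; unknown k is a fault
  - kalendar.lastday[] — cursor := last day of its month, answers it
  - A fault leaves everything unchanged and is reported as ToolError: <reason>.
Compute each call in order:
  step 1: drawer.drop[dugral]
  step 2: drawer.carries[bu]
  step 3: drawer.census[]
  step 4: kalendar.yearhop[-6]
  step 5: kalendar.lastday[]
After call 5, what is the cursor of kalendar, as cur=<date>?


→ drawer.drop(k='dugral')
← ToolError: no such key dugral
→ drawer.carries(k='bu')
← no
→ drawer.census()
← 0
→ kalendar.yearhop(n='-6')
← 2128-01-28
→ kalendar.lastday()
← 2128-01-31

Answer: cur=2128-01-31


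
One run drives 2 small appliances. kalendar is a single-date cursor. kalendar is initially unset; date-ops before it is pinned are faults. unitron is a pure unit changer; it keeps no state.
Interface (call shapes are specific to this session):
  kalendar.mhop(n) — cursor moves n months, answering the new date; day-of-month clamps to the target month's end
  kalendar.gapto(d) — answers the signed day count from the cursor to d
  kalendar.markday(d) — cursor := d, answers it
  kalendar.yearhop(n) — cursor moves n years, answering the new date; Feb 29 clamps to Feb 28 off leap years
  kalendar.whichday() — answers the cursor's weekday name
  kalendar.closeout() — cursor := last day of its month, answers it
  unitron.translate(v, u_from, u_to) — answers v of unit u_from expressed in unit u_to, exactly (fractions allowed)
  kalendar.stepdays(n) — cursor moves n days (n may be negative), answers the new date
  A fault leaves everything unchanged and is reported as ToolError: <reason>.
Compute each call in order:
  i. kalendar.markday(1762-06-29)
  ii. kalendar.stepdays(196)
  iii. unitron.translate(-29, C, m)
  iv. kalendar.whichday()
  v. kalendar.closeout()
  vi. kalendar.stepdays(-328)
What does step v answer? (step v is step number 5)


Answer: 1763-01-31

Derivation:
$ kalendar.markday d=1762-06-29
:: 1762-06-29
$ kalendar.stepdays n=196
:: 1763-01-11
$ unitron.translate v=-29 u_from=C u_to=m
:: ToolError: incompatible units
$ kalendar.whichday
:: Tuesday
$ kalendar.closeout
:: 1763-01-31
$ kalendar.stepdays n=-328
:: 1762-03-09


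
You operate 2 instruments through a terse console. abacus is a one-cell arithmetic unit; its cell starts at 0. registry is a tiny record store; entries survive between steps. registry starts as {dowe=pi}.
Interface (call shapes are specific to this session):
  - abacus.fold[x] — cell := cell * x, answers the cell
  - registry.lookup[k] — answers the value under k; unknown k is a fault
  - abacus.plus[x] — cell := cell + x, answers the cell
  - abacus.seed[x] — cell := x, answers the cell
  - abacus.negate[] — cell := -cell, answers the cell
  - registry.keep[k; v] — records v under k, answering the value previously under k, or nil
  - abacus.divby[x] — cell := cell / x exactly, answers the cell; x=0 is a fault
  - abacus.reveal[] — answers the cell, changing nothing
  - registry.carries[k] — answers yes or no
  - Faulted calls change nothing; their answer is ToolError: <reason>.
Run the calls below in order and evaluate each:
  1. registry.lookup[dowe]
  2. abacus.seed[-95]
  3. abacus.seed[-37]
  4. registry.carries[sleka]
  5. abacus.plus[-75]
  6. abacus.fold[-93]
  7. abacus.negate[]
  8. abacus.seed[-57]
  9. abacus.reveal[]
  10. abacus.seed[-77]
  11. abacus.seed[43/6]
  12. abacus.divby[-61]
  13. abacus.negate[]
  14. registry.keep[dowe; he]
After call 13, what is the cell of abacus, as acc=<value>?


CALL registry.lookup[k='dowe']
RET  pi
CALL abacus.seed[x='-95']
RET  -95
CALL abacus.seed[x='-37']
RET  -37
CALL registry.carries[k='sleka']
RET  no
CALL abacus.plus[x='-75']
RET  -112
CALL abacus.fold[x='-93']
RET  10416
CALL abacus.negate[]
RET  -10416
CALL abacus.seed[x='-57']
RET  -57
CALL abacus.reveal[]
RET  -57
CALL abacus.seed[x='-77']
RET  -77
CALL abacus.seed[x='43/6']
RET  43/6
CALL abacus.divby[x='-61']
RET  -43/366
CALL abacus.negate[]
RET  43/366
CALL registry.keep[k='dowe'; v='he']
RET  pi

Answer: acc=43/366


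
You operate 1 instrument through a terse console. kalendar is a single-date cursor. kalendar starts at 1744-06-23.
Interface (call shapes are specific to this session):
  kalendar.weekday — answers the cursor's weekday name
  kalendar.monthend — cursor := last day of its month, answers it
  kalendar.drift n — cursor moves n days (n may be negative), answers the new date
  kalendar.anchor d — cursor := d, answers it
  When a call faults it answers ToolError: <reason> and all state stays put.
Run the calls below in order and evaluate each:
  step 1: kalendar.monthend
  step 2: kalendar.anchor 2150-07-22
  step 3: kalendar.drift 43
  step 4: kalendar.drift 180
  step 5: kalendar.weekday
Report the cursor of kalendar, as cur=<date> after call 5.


Do: monthend[]
See: 1744-06-30
Do: anchor[d='2150-07-22']
See: 2150-07-22
Do: drift[n='43']
See: 2150-09-03
Do: drift[n='180']
See: 2151-03-02
Do: weekday[]
See: Tuesday

Answer: cur=2151-03-02
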